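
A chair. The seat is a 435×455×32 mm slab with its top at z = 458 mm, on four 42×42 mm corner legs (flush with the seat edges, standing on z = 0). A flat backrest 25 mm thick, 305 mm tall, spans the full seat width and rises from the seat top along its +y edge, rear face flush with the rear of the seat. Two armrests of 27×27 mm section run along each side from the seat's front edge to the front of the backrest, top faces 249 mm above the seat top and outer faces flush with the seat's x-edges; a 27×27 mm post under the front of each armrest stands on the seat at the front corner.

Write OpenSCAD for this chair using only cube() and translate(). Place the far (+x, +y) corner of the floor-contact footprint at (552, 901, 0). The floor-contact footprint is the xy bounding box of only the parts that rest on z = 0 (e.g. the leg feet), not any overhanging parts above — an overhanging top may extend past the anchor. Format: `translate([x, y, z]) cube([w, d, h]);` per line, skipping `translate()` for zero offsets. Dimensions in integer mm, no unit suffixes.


translate([117, 446, 426]) cube([435, 455, 32]);
translate([117, 446, 0]) cube([42, 42, 426]);
translate([510, 446, 0]) cube([42, 42, 426]);
translate([117, 859, 0]) cube([42, 42, 426]);
translate([510, 859, 0]) cube([42, 42, 426]);
translate([117, 876, 458]) cube([435, 25, 305]);
translate([117, 446, 680]) cube([27, 430, 27]);
translate([525, 446, 680]) cube([27, 430, 27]);
translate([117, 446, 458]) cube([27, 27, 222]);
translate([525, 446, 458]) cube([27, 27, 222]);


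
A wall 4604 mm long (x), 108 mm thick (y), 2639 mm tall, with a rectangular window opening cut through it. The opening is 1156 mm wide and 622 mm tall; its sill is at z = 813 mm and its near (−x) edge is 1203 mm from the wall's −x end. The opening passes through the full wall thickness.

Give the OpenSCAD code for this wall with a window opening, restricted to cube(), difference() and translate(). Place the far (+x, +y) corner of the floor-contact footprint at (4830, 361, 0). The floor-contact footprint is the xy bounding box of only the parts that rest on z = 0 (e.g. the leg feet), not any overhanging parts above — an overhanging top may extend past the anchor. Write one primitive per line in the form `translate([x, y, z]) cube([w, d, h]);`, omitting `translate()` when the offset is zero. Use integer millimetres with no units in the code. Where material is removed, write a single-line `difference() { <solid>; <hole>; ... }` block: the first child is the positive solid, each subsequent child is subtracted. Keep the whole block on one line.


difference() { translate([226, 253, 0]) cube([4604, 108, 2639]); translate([1429, 253, 813]) cube([1156, 108, 622]); }


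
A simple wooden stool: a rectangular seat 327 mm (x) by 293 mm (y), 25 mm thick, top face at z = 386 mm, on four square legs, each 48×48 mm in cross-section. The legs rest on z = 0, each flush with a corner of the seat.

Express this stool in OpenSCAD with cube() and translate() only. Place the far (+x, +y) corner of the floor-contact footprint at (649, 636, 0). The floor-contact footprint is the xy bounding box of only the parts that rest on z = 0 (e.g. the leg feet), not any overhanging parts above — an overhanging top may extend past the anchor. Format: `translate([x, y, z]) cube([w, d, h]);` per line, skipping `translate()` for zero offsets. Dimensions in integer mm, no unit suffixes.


translate([322, 343, 361]) cube([327, 293, 25]);
translate([322, 343, 0]) cube([48, 48, 361]);
translate([601, 343, 0]) cube([48, 48, 361]);
translate([322, 588, 0]) cube([48, 48, 361]);
translate([601, 588, 0]) cube([48, 48, 361]);


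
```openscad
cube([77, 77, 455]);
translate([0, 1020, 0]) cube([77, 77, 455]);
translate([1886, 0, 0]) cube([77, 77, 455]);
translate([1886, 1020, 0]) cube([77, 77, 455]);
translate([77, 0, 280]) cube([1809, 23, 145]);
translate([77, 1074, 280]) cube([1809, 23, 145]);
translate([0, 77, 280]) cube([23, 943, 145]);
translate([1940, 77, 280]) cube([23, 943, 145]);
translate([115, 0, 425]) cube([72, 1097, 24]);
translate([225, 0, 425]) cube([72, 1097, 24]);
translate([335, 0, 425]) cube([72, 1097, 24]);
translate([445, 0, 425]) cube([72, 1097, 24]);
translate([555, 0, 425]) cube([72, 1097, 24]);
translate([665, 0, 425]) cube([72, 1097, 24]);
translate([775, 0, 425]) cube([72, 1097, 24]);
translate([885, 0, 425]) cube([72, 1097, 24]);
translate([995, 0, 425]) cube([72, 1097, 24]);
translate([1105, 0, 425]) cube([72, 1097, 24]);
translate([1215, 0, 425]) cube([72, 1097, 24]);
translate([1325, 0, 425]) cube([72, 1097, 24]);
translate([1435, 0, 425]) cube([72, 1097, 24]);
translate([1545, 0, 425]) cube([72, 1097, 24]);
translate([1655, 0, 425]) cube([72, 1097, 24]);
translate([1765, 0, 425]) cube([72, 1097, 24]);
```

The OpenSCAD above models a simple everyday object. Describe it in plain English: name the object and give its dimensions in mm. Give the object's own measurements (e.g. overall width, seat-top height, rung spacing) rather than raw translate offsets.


A bed frame 1963 mm long (x) by 1097 mm wide (y). Four 77×77 mm corner posts, 455 mm tall, at the corners of the footprint. Four rails of 23 mm thickness and 145 mm height run between adjacent posts with their undersides at z = 280 mm, their outer faces flush with the outside of the frame (the two x-running rails run between the posts' inner faces; the two y-running rails run between the posts' inner faces). 16 slats, each 72 mm wide (x) and 24 mm thick, lie across the top of the two x-running rails, running the full 1097 mm width of the frame in y; along x they sit between the end posts with a 38 mm gap after the −x posts and between neighbouring slats, leaving 49 mm before the +x posts.


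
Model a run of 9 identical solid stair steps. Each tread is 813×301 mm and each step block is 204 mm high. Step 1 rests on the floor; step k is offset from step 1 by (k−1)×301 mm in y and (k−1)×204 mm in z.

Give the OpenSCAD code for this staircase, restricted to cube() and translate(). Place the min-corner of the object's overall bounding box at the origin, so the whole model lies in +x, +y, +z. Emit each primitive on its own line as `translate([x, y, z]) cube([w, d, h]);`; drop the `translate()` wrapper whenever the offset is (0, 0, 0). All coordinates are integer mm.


cube([813, 301, 204]);
translate([0, 301, 204]) cube([813, 301, 204]);
translate([0, 602, 408]) cube([813, 301, 204]);
translate([0, 903, 612]) cube([813, 301, 204]);
translate([0, 1204, 816]) cube([813, 301, 204]);
translate([0, 1505, 1020]) cube([813, 301, 204]);
translate([0, 1806, 1224]) cube([813, 301, 204]);
translate([0, 2107, 1428]) cube([813, 301, 204]);
translate([0, 2408, 1632]) cube([813, 301, 204]);


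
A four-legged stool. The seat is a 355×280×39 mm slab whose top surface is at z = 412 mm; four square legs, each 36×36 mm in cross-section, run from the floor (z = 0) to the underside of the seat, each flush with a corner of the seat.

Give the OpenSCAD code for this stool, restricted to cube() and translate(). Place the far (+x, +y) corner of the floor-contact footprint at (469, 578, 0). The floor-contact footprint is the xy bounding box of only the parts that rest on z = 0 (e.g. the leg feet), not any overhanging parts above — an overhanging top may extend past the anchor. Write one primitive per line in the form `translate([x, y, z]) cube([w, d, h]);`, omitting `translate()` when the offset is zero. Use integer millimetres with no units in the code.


translate([114, 298, 373]) cube([355, 280, 39]);
translate([114, 298, 0]) cube([36, 36, 373]);
translate([433, 298, 0]) cube([36, 36, 373]);
translate([114, 542, 0]) cube([36, 36, 373]);
translate([433, 542, 0]) cube([36, 36, 373]);


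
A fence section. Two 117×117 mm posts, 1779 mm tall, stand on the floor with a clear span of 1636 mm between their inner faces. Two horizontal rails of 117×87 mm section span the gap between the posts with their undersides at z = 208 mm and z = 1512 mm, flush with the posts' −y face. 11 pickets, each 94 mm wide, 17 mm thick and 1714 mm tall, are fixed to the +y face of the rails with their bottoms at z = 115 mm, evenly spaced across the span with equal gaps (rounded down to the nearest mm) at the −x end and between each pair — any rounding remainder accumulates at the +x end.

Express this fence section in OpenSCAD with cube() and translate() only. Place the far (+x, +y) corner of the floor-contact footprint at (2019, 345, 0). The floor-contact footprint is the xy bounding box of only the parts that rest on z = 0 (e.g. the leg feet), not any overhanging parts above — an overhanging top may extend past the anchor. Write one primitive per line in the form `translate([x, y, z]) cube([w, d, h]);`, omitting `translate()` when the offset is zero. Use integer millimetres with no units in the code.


translate([149, 228, 0]) cube([117, 117, 1779]);
translate([1902, 228, 0]) cube([117, 117, 1779]);
translate([266, 228, 208]) cube([1636, 117, 87]);
translate([266, 228, 1512]) cube([1636, 117, 87]);
translate([316, 345, 115]) cube([94, 17, 1714]);
translate([460, 345, 115]) cube([94, 17, 1714]);
translate([604, 345, 115]) cube([94, 17, 1714]);
translate([748, 345, 115]) cube([94, 17, 1714]);
translate([892, 345, 115]) cube([94, 17, 1714]);
translate([1036, 345, 115]) cube([94, 17, 1714]);
translate([1180, 345, 115]) cube([94, 17, 1714]);
translate([1324, 345, 115]) cube([94, 17, 1714]);
translate([1468, 345, 115]) cube([94, 17, 1714]);
translate([1612, 345, 115]) cube([94, 17, 1714]);
translate([1756, 345, 115]) cube([94, 17, 1714]);


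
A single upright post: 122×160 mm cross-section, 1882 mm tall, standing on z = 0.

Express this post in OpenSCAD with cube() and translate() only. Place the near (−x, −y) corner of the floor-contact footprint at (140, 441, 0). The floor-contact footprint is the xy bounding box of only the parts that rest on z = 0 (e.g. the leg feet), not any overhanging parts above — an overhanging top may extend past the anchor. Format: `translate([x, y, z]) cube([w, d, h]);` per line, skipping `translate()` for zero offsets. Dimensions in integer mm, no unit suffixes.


translate([140, 441, 0]) cube([122, 160, 1882]);


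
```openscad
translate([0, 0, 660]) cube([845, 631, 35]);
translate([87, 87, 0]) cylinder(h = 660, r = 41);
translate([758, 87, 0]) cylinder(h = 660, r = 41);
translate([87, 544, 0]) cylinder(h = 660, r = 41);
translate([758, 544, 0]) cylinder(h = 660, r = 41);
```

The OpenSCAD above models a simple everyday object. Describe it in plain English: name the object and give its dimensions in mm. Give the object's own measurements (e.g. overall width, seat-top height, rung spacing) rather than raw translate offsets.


A table: top 845 mm (x) × 631 mm (y), 35 mm thick, upper face at z = 695 mm, on four round legs of 82 mm diameter, each leg's bounding box inset 46 mm from the nearest pair of top edges from z = 0 to the bottom of the top.


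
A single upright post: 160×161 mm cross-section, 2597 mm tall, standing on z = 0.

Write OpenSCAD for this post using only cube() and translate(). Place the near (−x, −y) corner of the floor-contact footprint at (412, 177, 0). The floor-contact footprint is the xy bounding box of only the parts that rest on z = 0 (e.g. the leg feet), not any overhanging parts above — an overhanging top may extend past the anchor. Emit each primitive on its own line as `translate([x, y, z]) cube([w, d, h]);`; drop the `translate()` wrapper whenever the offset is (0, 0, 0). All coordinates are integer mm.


translate([412, 177, 0]) cube([160, 161, 2597]);


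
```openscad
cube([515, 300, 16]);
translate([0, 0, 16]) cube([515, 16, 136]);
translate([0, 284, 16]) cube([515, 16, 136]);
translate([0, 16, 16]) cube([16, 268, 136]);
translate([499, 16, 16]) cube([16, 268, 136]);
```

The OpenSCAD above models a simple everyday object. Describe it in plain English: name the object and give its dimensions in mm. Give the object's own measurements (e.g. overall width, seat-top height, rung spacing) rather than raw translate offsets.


An open-topped rectangular box: outside dimensions 515×300×152 mm, with a uniform wall and base thickness of 16 mm. The base is a full 515×300 slab on the floor; four walls sit on top of the base. The front and back walls (the −y and +y sides) span the full width; the two side walls fit between them.


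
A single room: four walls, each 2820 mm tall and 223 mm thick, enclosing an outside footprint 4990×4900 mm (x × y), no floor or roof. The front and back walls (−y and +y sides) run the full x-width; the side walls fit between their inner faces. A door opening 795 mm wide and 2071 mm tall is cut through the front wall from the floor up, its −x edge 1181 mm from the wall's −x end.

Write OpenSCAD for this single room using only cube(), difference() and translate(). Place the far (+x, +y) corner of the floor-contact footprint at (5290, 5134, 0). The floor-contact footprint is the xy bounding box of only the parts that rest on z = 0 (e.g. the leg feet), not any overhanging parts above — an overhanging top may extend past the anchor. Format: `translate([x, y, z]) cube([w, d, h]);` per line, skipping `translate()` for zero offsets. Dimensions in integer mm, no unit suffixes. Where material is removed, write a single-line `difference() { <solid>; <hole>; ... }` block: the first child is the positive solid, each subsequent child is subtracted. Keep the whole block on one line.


difference() { translate([300, 234, 0]) cube([4990, 223, 2820]); translate([1481, 234, 0]) cube([795, 223, 2071]); }
translate([300, 4911, 0]) cube([4990, 223, 2820]);
translate([300, 457, 0]) cube([223, 4454, 2820]);
translate([5067, 457, 0]) cube([223, 4454, 2820]);


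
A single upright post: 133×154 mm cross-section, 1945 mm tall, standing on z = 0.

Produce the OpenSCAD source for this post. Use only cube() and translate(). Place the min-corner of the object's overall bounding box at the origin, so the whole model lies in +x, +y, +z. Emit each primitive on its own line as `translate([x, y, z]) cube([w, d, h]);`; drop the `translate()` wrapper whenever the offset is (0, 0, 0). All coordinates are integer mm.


cube([133, 154, 1945]);


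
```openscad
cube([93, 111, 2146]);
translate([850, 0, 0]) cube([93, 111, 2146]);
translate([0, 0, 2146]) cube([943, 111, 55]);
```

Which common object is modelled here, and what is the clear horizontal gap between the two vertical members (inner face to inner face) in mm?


A door frame. The clear opening width is 757 mm.

Two 2146 mm tall posts with a header on top — a door frame. The left jamb is 93 mm wide at x = 0; the right jamb starts at x = 850. The clear opening is 850 − 93 = 757 mm.


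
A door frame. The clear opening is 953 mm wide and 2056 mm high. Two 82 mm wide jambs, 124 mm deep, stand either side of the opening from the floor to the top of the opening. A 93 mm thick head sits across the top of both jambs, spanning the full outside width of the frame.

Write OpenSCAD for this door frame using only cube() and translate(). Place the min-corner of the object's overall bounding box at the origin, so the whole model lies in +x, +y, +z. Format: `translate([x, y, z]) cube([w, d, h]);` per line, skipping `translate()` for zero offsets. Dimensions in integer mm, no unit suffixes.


cube([82, 124, 2056]);
translate([1035, 0, 0]) cube([82, 124, 2056]);
translate([0, 0, 2056]) cube([1117, 124, 93]);


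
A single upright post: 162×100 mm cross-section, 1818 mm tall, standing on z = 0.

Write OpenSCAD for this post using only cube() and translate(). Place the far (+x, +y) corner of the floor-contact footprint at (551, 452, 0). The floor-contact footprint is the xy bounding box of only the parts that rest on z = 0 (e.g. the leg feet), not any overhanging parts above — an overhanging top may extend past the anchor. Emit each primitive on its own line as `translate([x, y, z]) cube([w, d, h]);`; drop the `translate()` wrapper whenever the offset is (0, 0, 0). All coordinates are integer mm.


translate([389, 352, 0]) cube([162, 100, 1818]);


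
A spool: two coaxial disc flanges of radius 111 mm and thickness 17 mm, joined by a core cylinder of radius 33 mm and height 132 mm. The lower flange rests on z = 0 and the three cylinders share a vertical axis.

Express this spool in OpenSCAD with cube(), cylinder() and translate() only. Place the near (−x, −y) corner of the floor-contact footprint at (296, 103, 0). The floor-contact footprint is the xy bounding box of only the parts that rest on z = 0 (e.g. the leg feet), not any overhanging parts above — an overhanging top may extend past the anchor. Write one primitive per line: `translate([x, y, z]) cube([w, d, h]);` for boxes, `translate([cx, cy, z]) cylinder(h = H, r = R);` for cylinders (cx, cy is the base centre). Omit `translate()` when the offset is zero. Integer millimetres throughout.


translate([407, 214, 0]) cylinder(h = 17, r = 111);
translate([407, 214, 17]) cylinder(h = 132, r = 33);
translate([407, 214, 149]) cylinder(h = 17, r = 111);


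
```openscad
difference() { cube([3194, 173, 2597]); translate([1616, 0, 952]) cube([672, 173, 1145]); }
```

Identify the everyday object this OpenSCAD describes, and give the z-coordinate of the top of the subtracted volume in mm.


A wall with a window opening. The window head height is 2097 mm.

A wall with a rectangular opening subtracted — a window. Sill at z = 952, opening 1145 mm tall, so the head is at 952 + 1145 = 2097 mm.


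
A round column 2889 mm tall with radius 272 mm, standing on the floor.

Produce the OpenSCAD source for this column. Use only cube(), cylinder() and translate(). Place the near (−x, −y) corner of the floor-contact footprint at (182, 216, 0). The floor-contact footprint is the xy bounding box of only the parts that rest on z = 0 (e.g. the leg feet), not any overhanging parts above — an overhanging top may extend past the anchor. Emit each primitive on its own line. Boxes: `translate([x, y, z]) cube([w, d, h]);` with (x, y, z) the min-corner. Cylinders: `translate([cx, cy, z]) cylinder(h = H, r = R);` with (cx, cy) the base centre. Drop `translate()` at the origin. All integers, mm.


translate([454, 488, 0]) cylinder(h = 2889, r = 272);


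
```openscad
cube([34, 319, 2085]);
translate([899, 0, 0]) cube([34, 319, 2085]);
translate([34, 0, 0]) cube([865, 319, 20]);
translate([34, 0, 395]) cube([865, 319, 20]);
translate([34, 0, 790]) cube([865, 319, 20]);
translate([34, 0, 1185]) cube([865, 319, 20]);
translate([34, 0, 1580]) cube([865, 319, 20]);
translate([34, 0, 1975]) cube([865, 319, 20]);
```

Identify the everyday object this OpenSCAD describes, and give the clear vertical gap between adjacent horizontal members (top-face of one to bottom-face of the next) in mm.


A bookshelf. The clear shelf gap is 375 mm.

Two tall side panels with 6 horizontal boards between them — a bookshelf. The first two shelf undersides are at z = 0 and z = 395; with shelf thickness 20, the clear gap is 395 − 0 − 20 = 375 mm.


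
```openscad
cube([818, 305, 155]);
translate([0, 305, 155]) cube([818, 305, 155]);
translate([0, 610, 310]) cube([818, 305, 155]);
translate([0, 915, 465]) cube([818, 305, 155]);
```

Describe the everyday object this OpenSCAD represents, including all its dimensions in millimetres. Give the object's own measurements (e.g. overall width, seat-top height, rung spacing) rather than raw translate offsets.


A straight staircase of 4 solid steps. Each step is 818 mm wide (x), 305 mm deep (y, the going) and 155 mm tall (the rise). The first step rests on the floor; each subsequent step sits one going further in +y and one rise higher in +z, directly behind and above the previous step with no overlap.


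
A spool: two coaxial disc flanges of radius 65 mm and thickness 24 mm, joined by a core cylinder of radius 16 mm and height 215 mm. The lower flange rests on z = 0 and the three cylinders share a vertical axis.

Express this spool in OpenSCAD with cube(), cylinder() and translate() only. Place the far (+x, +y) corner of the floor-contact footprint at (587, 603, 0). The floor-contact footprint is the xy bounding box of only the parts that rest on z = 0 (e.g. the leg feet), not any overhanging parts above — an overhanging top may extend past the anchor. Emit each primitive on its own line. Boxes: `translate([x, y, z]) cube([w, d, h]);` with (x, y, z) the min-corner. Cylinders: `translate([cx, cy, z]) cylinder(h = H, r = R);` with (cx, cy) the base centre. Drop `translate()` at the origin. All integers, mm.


translate([522, 538, 0]) cylinder(h = 24, r = 65);
translate([522, 538, 24]) cylinder(h = 215, r = 16);
translate([522, 538, 239]) cylinder(h = 24, r = 65);


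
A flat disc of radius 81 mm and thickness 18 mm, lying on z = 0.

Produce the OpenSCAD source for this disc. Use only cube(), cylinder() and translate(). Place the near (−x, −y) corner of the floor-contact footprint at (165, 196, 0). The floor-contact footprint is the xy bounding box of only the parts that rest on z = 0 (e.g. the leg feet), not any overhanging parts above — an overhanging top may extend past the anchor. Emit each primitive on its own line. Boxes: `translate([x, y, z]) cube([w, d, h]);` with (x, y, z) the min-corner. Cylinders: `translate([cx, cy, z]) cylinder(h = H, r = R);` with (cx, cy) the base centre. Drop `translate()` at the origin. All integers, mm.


translate([246, 277, 0]) cylinder(h = 18, r = 81);


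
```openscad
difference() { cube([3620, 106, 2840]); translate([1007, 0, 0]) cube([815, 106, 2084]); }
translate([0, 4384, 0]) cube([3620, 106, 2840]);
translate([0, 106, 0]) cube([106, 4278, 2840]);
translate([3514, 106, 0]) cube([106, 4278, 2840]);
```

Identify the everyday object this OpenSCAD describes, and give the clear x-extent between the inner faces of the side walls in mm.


A single room. The interior width is 3408 mm.

Four walls enclosing a rectangle with a door in the front wall — a room. Outside width 3620 minus two 106 mm walls gives 3408 mm.


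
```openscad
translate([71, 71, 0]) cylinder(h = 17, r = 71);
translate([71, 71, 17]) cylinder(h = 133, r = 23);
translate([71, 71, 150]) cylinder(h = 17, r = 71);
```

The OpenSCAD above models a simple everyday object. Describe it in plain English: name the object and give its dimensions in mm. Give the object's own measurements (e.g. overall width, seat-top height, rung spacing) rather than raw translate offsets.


A spool: two coaxial disc flanges of radius 71 mm and thickness 17 mm, joined by a core cylinder of radius 23 mm and height 133 mm. The lower flange rests on z = 0 and the three cylinders share a vertical axis.


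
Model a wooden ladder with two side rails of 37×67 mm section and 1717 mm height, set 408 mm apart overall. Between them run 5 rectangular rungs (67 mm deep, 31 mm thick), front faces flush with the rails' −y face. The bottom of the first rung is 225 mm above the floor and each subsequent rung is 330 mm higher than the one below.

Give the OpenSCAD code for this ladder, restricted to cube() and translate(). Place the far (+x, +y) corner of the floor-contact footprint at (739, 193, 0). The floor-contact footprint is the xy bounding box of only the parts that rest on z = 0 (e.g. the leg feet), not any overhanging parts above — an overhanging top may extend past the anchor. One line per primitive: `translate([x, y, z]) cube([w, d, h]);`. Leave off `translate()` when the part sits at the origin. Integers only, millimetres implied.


translate([331, 126, 0]) cube([37, 67, 1717]);
translate([702, 126, 0]) cube([37, 67, 1717]);
translate([368, 126, 225]) cube([334, 67, 31]);
translate([368, 126, 555]) cube([334, 67, 31]);
translate([368, 126, 885]) cube([334, 67, 31]);
translate([368, 126, 1215]) cube([334, 67, 31]);
translate([368, 126, 1545]) cube([334, 67, 31]);


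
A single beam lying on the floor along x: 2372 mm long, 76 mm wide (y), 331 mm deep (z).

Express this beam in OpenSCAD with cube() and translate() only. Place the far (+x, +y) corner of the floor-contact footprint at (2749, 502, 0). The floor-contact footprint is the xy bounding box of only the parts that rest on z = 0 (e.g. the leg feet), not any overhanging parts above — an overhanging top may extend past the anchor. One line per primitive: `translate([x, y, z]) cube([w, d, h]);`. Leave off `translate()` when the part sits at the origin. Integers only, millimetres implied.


translate([377, 426, 0]) cube([2372, 76, 331]);


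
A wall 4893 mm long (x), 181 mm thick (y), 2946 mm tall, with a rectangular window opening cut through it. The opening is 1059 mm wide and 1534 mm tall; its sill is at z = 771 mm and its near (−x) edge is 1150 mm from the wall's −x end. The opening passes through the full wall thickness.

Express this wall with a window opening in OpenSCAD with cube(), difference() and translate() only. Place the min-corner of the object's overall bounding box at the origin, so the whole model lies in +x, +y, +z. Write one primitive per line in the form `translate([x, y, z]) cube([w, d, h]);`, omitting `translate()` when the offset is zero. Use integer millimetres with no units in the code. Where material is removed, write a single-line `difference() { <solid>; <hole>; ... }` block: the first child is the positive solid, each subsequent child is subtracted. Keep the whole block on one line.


difference() { cube([4893, 181, 2946]); translate([1150, 0, 771]) cube([1059, 181, 1534]); }


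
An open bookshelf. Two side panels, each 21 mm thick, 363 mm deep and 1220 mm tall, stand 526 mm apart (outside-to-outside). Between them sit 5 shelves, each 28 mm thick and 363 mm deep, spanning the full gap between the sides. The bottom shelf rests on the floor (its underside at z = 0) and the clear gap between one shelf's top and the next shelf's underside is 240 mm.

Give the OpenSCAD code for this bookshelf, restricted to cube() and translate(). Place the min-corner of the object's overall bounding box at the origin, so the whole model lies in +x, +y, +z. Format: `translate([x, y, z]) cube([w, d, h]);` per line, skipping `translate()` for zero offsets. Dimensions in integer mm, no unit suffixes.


cube([21, 363, 1220]);
translate([505, 0, 0]) cube([21, 363, 1220]);
translate([21, 0, 0]) cube([484, 363, 28]);
translate([21, 0, 268]) cube([484, 363, 28]);
translate([21, 0, 536]) cube([484, 363, 28]);
translate([21, 0, 804]) cube([484, 363, 28]);
translate([21, 0, 1072]) cube([484, 363, 28]);


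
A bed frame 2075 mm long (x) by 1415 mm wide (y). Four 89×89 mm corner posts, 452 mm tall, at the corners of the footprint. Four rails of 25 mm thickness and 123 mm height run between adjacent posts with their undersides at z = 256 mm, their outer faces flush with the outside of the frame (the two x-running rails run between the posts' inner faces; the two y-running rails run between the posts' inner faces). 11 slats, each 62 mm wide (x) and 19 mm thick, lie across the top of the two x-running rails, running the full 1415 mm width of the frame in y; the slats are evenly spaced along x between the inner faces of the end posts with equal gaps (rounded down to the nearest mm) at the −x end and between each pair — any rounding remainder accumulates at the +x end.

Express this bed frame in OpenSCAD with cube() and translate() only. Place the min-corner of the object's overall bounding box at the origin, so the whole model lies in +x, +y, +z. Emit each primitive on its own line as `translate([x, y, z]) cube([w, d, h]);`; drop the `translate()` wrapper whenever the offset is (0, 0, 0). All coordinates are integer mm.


// slat z = rail_z + rail_h = 256 + 123 = 379
// slat gap = ⌊(1897 − 11·62) / 12⌋ = 101
cube([89, 89, 452]);
translate([0, 1326, 0]) cube([89, 89, 452]);
translate([1986, 0, 0]) cube([89, 89, 452]);
translate([1986, 1326, 0]) cube([89, 89, 452]);
translate([89, 0, 256]) cube([1897, 25, 123]);
translate([89, 1390, 256]) cube([1897, 25, 123]);
translate([0, 89, 256]) cube([25, 1237, 123]);
translate([2050, 89, 256]) cube([25, 1237, 123]);
translate([190, 0, 379]) cube([62, 1415, 19]);
translate([353, 0, 379]) cube([62, 1415, 19]);
translate([516, 0, 379]) cube([62, 1415, 19]);
translate([679, 0, 379]) cube([62, 1415, 19]);
translate([842, 0, 379]) cube([62, 1415, 19]);
translate([1005, 0, 379]) cube([62, 1415, 19]);
translate([1168, 0, 379]) cube([62, 1415, 19]);
translate([1331, 0, 379]) cube([62, 1415, 19]);
translate([1494, 0, 379]) cube([62, 1415, 19]);
translate([1657, 0, 379]) cube([62, 1415, 19]);
translate([1820, 0, 379]) cube([62, 1415, 19]);


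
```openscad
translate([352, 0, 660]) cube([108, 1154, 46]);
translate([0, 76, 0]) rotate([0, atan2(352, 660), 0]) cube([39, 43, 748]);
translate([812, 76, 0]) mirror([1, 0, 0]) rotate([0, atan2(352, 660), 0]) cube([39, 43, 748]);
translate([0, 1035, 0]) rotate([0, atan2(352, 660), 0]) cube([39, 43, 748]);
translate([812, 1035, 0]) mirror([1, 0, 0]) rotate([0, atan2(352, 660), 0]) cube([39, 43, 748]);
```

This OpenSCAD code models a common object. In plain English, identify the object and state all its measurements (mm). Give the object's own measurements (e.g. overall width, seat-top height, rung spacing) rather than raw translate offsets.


A sawhorse. A 108×1154×46 mm beam (x, y, z) sits on two A-frame leg pairs. Each pair is two raked legs of 39×43 mm section (43 mm along y) splaying symmetrically in x. Each leg rises 660 mm vertically over 352 mm of horizontal reach and is 748 mm long along its own axis. Every leg's outer bottom edge rests on the floor and its outer top edge meets a bottom edge of the beam — the left legs (tilting toward +x) meet the beam's −x bottom edge, the right legs (their mirror images, tilting toward −x) meet its +x bottom edge — so the leg tops tuck under the beam, the beam's underside is 660 mm above the floor, and the feet are 812 mm apart outside-to-outside with the beam centred between them. The two leg pairs are set in 76 mm from either end of the beam.


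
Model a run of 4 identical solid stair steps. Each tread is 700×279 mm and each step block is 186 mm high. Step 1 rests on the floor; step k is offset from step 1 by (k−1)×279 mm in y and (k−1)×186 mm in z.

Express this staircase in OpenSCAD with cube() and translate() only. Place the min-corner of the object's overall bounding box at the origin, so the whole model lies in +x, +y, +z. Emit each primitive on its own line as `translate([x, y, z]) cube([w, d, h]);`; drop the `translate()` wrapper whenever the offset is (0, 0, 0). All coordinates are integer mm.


cube([700, 279, 186]);
translate([0, 279, 186]) cube([700, 279, 186]);
translate([0, 558, 372]) cube([700, 279, 186]);
translate([0, 837, 558]) cube([700, 279, 186]);


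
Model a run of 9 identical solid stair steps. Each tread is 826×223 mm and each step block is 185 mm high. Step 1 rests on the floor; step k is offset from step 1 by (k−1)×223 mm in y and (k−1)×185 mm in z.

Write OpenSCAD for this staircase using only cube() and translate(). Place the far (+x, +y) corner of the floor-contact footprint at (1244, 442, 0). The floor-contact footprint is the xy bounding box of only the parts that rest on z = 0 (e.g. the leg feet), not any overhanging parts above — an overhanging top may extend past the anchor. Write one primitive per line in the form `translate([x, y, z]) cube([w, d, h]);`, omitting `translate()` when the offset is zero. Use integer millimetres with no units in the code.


translate([418, 219, 0]) cube([826, 223, 185]);
translate([418, 442, 185]) cube([826, 223, 185]);
translate([418, 665, 370]) cube([826, 223, 185]);
translate([418, 888, 555]) cube([826, 223, 185]);
translate([418, 1111, 740]) cube([826, 223, 185]);
translate([418, 1334, 925]) cube([826, 223, 185]);
translate([418, 1557, 1110]) cube([826, 223, 185]);
translate([418, 1780, 1295]) cube([826, 223, 185]);
translate([418, 2003, 1480]) cube([826, 223, 185]);


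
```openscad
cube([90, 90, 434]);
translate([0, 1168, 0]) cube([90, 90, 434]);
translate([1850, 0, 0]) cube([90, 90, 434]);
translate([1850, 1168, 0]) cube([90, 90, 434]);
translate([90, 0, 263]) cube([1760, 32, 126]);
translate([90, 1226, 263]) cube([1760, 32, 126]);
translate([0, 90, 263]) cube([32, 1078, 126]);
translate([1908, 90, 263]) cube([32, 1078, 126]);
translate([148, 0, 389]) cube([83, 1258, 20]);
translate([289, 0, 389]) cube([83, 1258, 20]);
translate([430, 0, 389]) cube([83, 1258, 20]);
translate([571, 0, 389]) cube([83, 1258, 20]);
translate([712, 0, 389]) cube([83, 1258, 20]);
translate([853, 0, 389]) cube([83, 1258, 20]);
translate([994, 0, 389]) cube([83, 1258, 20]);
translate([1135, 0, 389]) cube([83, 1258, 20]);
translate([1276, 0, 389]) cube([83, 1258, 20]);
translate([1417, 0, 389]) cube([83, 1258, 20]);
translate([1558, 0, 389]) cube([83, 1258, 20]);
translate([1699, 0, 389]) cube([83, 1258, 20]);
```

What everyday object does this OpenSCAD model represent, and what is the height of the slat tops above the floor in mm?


A bed frame. The slat-top height is 409 mm.

Four posts, four rails, and a row of slats — a bed frame. Slats sit on the rails at z = 263 + 126 = 389; with slat thickness 20, the top is 409 mm.


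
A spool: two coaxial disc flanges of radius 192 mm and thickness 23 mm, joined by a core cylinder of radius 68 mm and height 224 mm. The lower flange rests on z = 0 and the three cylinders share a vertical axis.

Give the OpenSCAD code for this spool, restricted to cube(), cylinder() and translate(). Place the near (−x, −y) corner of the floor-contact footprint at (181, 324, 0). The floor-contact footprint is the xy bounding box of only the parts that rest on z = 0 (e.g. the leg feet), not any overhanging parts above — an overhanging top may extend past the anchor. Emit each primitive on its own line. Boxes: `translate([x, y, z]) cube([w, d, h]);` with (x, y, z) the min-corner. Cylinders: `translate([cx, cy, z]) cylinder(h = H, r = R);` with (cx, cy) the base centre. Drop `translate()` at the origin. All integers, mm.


translate([373, 516, 0]) cylinder(h = 23, r = 192);
translate([373, 516, 23]) cylinder(h = 224, r = 68);
translate([373, 516, 247]) cylinder(h = 23, r = 192);


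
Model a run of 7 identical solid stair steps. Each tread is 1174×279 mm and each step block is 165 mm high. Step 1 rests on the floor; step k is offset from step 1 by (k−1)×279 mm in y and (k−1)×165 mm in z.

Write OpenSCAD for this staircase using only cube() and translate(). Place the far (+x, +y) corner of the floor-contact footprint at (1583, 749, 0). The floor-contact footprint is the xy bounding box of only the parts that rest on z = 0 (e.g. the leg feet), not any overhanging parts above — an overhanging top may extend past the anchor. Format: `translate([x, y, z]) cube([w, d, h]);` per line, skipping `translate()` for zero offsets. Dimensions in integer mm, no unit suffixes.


translate([409, 470, 0]) cube([1174, 279, 165]);
translate([409, 749, 165]) cube([1174, 279, 165]);
translate([409, 1028, 330]) cube([1174, 279, 165]);
translate([409, 1307, 495]) cube([1174, 279, 165]);
translate([409, 1586, 660]) cube([1174, 279, 165]);
translate([409, 1865, 825]) cube([1174, 279, 165]);
translate([409, 2144, 990]) cube([1174, 279, 165]);


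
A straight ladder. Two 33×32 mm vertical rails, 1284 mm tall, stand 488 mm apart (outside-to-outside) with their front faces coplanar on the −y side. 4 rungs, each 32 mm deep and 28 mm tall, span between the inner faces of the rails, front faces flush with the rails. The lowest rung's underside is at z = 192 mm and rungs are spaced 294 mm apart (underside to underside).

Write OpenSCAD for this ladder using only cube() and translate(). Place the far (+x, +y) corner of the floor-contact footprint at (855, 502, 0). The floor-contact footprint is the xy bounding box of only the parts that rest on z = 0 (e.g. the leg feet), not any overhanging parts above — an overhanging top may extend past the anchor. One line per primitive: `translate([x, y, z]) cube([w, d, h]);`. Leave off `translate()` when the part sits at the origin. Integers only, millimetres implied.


translate([367, 470, 0]) cube([33, 32, 1284]);
translate([822, 470, 0]) cube([33, 32, 1284]);
translate([400, 470, 192]) cube([422, 32, 28]);
translate([400, 470, 486]) cube([422, 32, 28]);
translate([400, 470, 780]) cube([422, 32, 28]);
translate([400, 470, 1074]) cube([422, 32, 28]);


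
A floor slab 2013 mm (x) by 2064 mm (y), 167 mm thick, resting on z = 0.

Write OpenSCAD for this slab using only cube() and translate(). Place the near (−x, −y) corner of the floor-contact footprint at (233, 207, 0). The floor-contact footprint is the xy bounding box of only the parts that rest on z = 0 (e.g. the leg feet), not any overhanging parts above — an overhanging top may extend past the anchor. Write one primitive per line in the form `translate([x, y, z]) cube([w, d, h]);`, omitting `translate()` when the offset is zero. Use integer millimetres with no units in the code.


translate([233, 207, 0]) cube([2013, 2064, 167]);


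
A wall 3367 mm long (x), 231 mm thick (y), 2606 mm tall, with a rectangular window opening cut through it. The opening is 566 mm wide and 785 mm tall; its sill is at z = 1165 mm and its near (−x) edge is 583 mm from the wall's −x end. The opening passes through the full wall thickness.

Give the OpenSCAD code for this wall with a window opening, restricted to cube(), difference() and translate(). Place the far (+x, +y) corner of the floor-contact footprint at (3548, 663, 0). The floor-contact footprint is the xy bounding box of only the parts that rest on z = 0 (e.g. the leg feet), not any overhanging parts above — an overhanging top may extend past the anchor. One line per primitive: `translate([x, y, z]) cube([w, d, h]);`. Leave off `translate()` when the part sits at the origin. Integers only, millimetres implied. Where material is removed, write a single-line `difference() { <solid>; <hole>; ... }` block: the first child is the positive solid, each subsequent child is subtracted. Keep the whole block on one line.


difference() { translate([181, 432, 0]) cube([3367, 231, 2606]); translate([764, 432, 1165]) cube([566, 231, 785]); }


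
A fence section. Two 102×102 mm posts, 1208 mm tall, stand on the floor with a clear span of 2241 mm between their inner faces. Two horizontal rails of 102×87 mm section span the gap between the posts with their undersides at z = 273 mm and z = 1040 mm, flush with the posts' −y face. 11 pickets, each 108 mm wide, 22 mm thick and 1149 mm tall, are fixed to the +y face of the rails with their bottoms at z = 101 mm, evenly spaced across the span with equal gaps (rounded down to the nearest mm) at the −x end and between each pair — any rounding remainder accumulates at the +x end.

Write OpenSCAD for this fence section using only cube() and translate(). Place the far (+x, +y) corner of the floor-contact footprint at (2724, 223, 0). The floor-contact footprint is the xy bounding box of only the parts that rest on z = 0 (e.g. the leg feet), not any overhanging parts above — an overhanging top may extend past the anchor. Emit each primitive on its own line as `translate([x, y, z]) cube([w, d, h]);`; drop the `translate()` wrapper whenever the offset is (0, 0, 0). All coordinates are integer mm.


translate([279, 121, 0]) cube([102, 102, 1208]);
translate([2622, 121, 0]) cube([102, 102, 1208]);
translate([381, 121, 273]) cube([2241, 102, 87]);
translate([381, 121, 1040]) cube([2241, 102, 87]);
translate([468, 223, 101]) cube([108, 22, 1149]);
translate([663, 223, 101]) cube([108, 22, 1149]);
translate([858, 223, 101]) cube([108, 22, 1149]);
translate([1053, 223, 101]) cube([108, 22, 1149]);
translate([1248, 223, 101]) cube([108, 22, 1149]);
translate([1443, 223, 101]) cube([108, 22, 1149]);
translate([1638, 223, 101]) cube([108, 22, 1149]);
translate([1833, 223, 101]) cube([108, 22, 1149]);
translate([2028, 223, 101]) cube([108, 22, 1149]);
translate([2223, 223, 101]) cube([108, 22, 1149]);
translate([2418, 223, 101]) cube([108, 22, 1149]);


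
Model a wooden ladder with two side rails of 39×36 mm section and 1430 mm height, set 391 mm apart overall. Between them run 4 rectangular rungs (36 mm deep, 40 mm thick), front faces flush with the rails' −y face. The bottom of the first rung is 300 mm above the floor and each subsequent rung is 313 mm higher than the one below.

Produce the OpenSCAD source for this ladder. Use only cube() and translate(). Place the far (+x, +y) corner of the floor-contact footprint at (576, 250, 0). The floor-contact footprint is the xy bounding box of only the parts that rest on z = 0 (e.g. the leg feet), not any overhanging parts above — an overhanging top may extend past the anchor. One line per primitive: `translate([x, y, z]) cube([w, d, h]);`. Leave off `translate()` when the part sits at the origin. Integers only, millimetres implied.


translate([185, 214, 0]) cube([39, 36, 1430]);
translate([537, 214, 0]) cube([39, 36, 1430]);
translate([224, 214, 300]) cube([313, 36, 40]);
translate([224, 214, 613]) cube([313, 36, 40]);
translate([224, 214, 926]) cube([313, 36, 40]);
translate([224, 214, 1239]) cube([313, 36, 40]);
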